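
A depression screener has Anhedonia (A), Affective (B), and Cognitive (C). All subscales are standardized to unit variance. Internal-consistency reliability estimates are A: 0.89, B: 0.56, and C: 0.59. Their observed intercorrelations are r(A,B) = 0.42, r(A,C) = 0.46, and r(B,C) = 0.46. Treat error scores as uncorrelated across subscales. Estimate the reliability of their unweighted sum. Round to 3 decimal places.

0.831

Var(A+B+C) = 3 + 2·[0.42 + 0.46 + 0.46] = 3 + 2.68 = 5.68.
Under uncorrelated errors the observed covariances equal the true-score covariances, so only the own-variance terms attenuate.
True-score variance = [0.89 + 0.56 + 0.59] + 2.68 = 2.04 + 2.68 = 4.72.
Reliability = 4.72 / 5.68 = 0.831.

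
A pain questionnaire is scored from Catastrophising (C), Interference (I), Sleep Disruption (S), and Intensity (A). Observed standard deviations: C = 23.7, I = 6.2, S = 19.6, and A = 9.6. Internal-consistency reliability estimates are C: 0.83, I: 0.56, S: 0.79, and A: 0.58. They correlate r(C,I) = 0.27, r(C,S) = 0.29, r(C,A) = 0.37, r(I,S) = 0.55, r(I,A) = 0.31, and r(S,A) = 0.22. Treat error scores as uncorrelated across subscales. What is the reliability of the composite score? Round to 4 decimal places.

0.8745

Var(C+I+S+A) = 23.7² + 6.2² + 19.6² + 9.6² + 2·[23.7·6.2·0.27 + 23.7·19.6·0.29 + 23.7·9.6·0.37 + 6.2·19.6·0.55 + 6.2·9.6·0.31 + 19.6·9.6·0.22] = 1076.45 + 770.499 = 1846.95.
Because errors are independent across components, Cov(Tᵢ,Tⱼ) = Cov(Xᵢ,Xⱼ); the off-diagonal part of the true-score variance is the same as above.
True-score variance = [23.7²·0.83 + 6.2²·0.56 + 19.6²·0.79 + 9.6²·0.58] + 770.499 = 844.668 + 770.499 = 1615.17.
Reliability = 1615.17 / 1846.95 = 0.8745.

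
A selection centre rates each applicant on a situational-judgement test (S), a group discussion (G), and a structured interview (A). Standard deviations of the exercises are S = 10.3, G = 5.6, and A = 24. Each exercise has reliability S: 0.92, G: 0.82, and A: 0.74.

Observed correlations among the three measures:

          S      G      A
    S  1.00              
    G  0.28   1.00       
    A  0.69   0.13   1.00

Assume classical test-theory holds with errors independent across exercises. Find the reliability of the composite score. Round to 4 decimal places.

Var(S+G+A) = 10.3² + 5.6² + 24² + 2·[10.3·5.6·0.28 + 10.3·24·0.69 + 5.6·24·0.13] = 713.45 + 408.381 = 1121.83.
Because errors are independent across components, Cov(Tᵢ,Tⱼ) = Cov(Xᵢ,Xⱼ); the off-diagonal part of the true-score variance is the same as above.
True-score variance = [10.3²·0.92 + 5.6²·0.82 + 24²·0.74] + 408.381 = 549.558 + 408.381 = 957.939.
Reliability = 957.939 / 1121.83 = 0.8539.

0.8539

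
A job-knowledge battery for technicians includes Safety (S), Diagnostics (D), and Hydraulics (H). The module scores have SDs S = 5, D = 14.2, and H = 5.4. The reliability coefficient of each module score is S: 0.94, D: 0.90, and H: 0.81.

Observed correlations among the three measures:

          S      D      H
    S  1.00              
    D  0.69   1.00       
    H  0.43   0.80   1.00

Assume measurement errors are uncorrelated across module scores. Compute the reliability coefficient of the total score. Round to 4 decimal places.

0.9456

Var(S+D+H) = 5² + 14.2² + 5.4² + 2·[5·14.2·0.69 + 5·5.4·0.43 + 14.2·5.4·0.80] = 255.8 + 243.888 = 499.688.
With uncorrelated errors the cross-covariances are all true-score covariance, so they carry over unchanged; only the diagonal terms shrink to ρᵢσᵢ².
True-score variance = [5²·0.94 + 14.2²·0.90 + 5.4²·0.81] + 243.888 = 228.596 + 243.888 = 472.484.
Reliability = 472.484 / 499.688 = 0.9456.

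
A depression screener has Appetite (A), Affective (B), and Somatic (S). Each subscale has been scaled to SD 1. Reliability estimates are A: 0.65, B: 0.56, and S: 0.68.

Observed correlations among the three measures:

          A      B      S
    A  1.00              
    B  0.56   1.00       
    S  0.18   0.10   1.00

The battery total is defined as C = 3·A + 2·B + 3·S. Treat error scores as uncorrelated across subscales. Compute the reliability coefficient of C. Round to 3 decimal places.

0.765

Var(C) = 3² + 2² + 3² + 2·[6·0.56 + 9·0.18 + 6·0.10] = 22 + 11.16 = 33.16.
Because errors are independent across components, Cov(Tᵢ,Tⱼ) = Cov(Xᵢ,Xⱼ); the off-diagonal part of the true-score variance is the same as above.
True-score variance = [3²·0.65 + 2²·0.56 + 3²·0.68] + 11.16 = 14.21 + 11.16 = 25.37.
Reliability = 25.37 / 33.16 = 0.765.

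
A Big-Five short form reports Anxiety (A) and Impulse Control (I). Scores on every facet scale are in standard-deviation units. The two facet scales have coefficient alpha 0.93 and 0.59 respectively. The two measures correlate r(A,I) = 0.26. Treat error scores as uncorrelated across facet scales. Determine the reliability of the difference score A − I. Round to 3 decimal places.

Var(A−I) = 1 + 1 − 2·0.26 = 2 − 0.52 = 1.48.
With uncorrelated errors the cross-covariances are all true-score covariance, so they carry over unchanged; only the diagonal terms shrink to ρᵢσᵢ².
True-score variance = [0.93 + 0.59] − 0.52 = 1.52 − 0.52 = 1.
Reliability = 1 / 1.48 = 0.676.

0.676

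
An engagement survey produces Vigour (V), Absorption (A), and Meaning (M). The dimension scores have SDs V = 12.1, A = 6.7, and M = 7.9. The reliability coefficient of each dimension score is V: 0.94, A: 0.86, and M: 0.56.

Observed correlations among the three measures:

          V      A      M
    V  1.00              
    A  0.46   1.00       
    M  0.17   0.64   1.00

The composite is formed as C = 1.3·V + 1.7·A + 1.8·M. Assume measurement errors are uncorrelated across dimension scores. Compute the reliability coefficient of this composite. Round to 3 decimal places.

0.881

Var(C) = 1.3²·12.1² + 1.7²·6.7² + 1.8²·7.9² + 2·[2.21·12.1·6.7·0.46 + 2.34·12.1·7.9·0.17 + 3.06·6.7·7.9·0.64] = 579.373 + 448.199 = 1027.57.
With uncorrelated errors the cross-covariances are all true-score covariance, so they carry over unchanged; only the diagonal terms shrink to ρᵢσᵢ².
True-score variance = [1.3²·12.1²·0.94 + 1.7²·6.7²·0.86 + 1.8²·7.9²·0.56] + 448.199 = 457.393 + 448.199 = 905.592.
Reliability = 905.592 / 1027.57 = 0.881.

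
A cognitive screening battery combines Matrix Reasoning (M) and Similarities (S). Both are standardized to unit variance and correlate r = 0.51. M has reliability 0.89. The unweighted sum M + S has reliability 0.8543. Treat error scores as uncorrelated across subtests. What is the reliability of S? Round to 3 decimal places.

Var(M+S) = 2 + 2·0.51 = 3.020.
True-score variance = ρ_M + ρ_S + 2·0.51, so 0.8543 = (0.89 + ρ_S + 1.02) / 3.020.
ρ_S = 0.8543·3.020 − 0.89 − 1.02 = 0.670.

0.670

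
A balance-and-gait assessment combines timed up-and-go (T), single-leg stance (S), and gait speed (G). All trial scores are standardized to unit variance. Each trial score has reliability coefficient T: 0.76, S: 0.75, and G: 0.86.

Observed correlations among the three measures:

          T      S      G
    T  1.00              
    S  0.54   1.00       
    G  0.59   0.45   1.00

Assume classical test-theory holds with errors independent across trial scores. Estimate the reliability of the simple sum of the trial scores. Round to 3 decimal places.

0.898

Var(T+S+G) = 3 + 2·[0.54 + 0.59 + 0.45] = 3 + 3.16 = 6.16.
Because errors are independent across components, Cov(Tᵢ,Tⱼ) = Cov(Xᵢ,Xⱼ); the off-diagonal part of the true-score variance is the same as above.
True-score variance = [0.76 + 0.75 + 0.86] + 3.16 = 2.37 + 3.16 = 5.53.
Reliability = 5.53 / 6.16 = 0.898.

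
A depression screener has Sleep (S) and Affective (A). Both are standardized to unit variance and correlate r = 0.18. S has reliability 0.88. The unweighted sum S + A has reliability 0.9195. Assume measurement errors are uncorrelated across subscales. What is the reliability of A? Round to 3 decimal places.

0.930

Var(S+A) = 2 + 2·0.18 = 2.360.
True-score variance = ρ_S + ρ_A + 2·0.18, so 0.9195 = (0.88 + ρ_A + 0.36) / 2.360.
ρ_A = 0.9195·2.360 − 0.88 − 0.36 = 0.930.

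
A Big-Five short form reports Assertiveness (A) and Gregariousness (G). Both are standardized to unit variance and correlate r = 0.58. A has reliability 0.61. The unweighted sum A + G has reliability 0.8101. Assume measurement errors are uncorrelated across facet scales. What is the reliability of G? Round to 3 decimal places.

Var(A+G) = 2 + 2·0.58 = 3.160.
True-score variance = ρ_A + ρ_G + 2·0.58, so 0.8101 = (0.61 + ρ_G + 1.16) / 3.160.
ρ_G = 0.8101·3.160 − 0.61 − 1.16 = 0.790.

0.790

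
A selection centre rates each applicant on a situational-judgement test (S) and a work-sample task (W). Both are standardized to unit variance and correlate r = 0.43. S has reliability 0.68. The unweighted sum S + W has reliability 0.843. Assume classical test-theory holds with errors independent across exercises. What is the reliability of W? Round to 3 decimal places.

Var(S+W) = 2 + 2·0.43 = 2.860.
True-score variance = ρ_S + ρ_W + 2·0.43, so 0.843 = (0.68 + ρ_W + 0.86) / 2.860.
ρ_W = 0.843·2.860 − 0.68 − 0.86 = 0.871.

0.871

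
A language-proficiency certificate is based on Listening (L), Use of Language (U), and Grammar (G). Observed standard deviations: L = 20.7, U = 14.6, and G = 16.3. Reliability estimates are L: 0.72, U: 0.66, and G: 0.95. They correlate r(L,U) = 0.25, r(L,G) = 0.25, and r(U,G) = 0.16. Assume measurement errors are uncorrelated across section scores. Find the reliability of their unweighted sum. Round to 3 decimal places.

Var(L+U+G) = 20.7² + 14.6² + 16.3² + 2·[20.7·14.6·0.25 + 20.7·16.3·0.25 + 14.6·16.3·0.16] = 907.34 + 395.969 = 1303.31.
Under uncorrelated errors the observed covariances equal the true-score covariances, so only the own-variance terms attenuate.
True-score variance = [20.7²·0.72 + 14.6²·0.66 + 16.3²·0.95] + 395.969 = 701.604 + 395.969 = 1097.57.
Reliability = 1097.57 / 1303.31 = 0.842.

0.842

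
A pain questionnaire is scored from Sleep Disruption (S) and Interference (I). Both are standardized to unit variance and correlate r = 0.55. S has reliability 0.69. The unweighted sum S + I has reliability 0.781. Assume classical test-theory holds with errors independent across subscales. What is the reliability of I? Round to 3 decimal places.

Var(S+I) = 2 + 2·0.55 = 3.100.
True-score variance = ρ_S + ρ_I + 2·0.55, so 0.781 = (0.69 + ρ_I + 1.10) / 3.100.
ρ_I = 0.781·3.100 − 0.69 − 1.10 = 0.631.

0.631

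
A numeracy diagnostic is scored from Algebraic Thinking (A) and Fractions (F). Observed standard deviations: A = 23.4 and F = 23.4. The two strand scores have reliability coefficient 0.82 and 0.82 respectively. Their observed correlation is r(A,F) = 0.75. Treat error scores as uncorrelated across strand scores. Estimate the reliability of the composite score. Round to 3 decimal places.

Var(A+F) = 23.4² + 23.4² + 2·[23.4·23.4·0.75] = 1095.12 + 821.34 = 1916.46.
Under uncorrelated errors the observed covariances equal the true-score covariances, so only the own-variance terms attenuate.
True-score variance = [23.4²·0.82 + 23.4²·0.82] + 821.34 = 897.998 + 821.34 = 1719.34.
Reliability = 1719.34 / 1916.46 = 0.897.

0.897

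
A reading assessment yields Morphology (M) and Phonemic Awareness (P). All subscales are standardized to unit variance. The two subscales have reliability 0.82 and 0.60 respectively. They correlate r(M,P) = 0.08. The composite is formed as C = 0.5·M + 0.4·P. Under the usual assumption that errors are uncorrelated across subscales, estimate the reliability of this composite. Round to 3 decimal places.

Var(C) = 0.5² + 0.4² + 2·[0.2·0.08] = 0.41 + 0.032 = 0.442.
Because errors are independent across components, Cov(Tᵢ,Tⱼ) = Cov(Xᵢ,Xⱼ); the off-diagonal part of the true-score variance is the same as above.
True-score variance = [0.5²·0.82 + 0.4²·0.60] + 0.032 = 0.301 + 0.032 = 0.333.
Reliability = 0.333 / 0.442 = 0.753.

0.753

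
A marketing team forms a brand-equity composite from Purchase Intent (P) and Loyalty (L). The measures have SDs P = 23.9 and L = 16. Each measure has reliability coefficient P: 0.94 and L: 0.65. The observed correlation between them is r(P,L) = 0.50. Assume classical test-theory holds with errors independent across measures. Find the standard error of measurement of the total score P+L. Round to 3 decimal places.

Var(total) = 827.21 + 382.4 = 1209.61.
True-score variance = 703.337 + 382.4 = 1085.74, so reliability = 0.8976.
Error variance = 1209.61 − 1085.74 = 123.873; SEM = √123.873 = 11.130.

11.130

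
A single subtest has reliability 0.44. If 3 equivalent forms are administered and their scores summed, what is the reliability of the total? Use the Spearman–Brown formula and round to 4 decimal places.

ρ_k = kρ / (1 + (k−1)ρ) = 3·0.44 / (1 + 2·0.44) = 1.320 / 1.880 = 0.7021.

0.7021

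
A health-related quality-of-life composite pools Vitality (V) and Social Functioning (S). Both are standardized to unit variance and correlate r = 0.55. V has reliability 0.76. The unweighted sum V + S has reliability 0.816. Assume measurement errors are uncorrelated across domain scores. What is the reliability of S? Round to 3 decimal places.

0.670

Var(V+S) = 2 + 2·0.55 = 3.100.
True-score variance = ρ_V + ρ_S + 2·0.55, so 0.816 = (0.76 + ρ_S + 1.10) / 3.100.
ρ_S = 0.816·3.100 − 0.76 − 1.10 = 0.670.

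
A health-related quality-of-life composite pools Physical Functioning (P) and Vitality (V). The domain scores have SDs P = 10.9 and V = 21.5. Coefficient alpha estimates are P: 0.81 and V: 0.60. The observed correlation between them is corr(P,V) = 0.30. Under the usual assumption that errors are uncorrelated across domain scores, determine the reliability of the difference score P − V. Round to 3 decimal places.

0.529

Var(P−V) = 10.9² + 21.5² − 2·10.9·21.5·0.30 = 581.06 − 140.61 = 440.45.
Because errors are independent across components, Cov(Tᵢ,Tⱼ) = Cov(Xᵢ,Xⱼ); the off-diagonal part of the true-score variance is the same as above.
True-score variance = [10.9²·0.81 + 21.5²·0.60] − 140.61 = 373.586 − 140.61 = 232.976.
Reliability = 232.976 / 440.45 = 0.529.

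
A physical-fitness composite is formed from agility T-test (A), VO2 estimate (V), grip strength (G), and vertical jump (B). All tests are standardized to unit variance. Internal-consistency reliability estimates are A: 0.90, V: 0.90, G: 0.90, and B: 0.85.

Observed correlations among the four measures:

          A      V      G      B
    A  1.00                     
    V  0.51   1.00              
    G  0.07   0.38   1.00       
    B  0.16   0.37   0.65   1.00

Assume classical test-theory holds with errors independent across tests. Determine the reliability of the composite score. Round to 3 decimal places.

0.946

Var(A+V+G+B) = 4 + 2·[0.51 + 0.07 + 0.16 + 0.38 + 0.37 + 0.65] = 4 + 4.28 = 8.28.
Because errors are independent across components, Cov(Tᵢ,Tⱼ) = Cov(Xᵢ,Xⱼ); the off-diagonal part of the true-score variance is the same as above.
True-score variance = [0.90 + 0.90 + 0.90 + 0.85] + 4.28 = 3.55 + 4.28 = 7.83.
Reliability = 7.83 / 8.28 = 0.946.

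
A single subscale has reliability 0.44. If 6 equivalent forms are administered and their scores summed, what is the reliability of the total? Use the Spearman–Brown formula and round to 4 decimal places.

0.8250

ρ_k = kρ / (1 + (k−1)ρ) = 6·0.44 / (1 + 5·0.44) = 2.640 / 3.200 = 0.8250.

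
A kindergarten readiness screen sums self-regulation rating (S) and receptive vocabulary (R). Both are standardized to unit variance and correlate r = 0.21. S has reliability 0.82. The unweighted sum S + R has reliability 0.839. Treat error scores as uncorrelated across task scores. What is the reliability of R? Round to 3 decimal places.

0.790

Var(S+R) = 2 + 2·0.21 = 2.420.
True-score variance = ρ_S + ρ_R + 2·0.21, so 0.839 = (0.82 + ρ_R + 0.42) / 2.420.
ρ_R = 0.839·2.420 − 0.82 − 0.42 = 0.790.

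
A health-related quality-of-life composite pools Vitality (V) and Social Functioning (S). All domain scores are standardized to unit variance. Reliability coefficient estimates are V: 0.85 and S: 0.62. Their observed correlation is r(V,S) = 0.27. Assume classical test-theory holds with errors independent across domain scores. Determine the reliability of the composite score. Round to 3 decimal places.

Var(V+S) = 2 + 2·[0.27] = 2 + 0.54 = 2.54.
Because errors are independent across components, Cov(Tᵢ,Tⱼ) = Cov(Xᵢ,Xⱼ); the off-diagonal part of the true-score variance is the same as above.
True-score variance = [0.85 + 0.62] + 0.54 = 1.47 + 0.54 = 2.01.
Reliability = 2.01 / 2.54 = 0.791.

0.791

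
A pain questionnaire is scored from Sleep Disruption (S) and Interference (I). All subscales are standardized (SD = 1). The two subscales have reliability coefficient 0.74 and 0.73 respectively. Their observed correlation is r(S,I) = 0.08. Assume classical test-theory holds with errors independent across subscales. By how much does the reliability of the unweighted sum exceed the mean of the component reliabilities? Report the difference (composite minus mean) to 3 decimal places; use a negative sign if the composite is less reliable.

0.020

Var(sum) = 2 + 0.16 = 2.16; true-score variance = 1.47 + 0.16 = 1.63; composite reliability = 0.7546.
Mean component reliability = 0.7350.
Difference = 0.7546 − 0.7350 = 0.020.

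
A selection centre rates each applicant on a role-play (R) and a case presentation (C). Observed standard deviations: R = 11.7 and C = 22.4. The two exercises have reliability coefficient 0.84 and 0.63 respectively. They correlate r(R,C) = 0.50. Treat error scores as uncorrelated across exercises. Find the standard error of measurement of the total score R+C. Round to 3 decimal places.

14.407

Var(total) = 638.65 + 262.08 = 900.73.
True-score variance = 431.096 + 262.08 = 693.176, so reliability = 0.7696.
Error variance = 900.73 − 693.176 = 207.554; SEM = √207.554 = 14.407.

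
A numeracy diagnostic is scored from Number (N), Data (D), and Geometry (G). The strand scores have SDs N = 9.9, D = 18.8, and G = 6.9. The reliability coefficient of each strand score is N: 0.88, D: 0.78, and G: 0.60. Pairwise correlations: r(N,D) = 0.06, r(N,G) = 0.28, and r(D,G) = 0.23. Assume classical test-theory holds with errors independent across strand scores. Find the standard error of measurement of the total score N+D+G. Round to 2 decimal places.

10.42

Var(total) = 499.06 + 120.259 = 619.319.
True-score variance = 390.498 + 120.259 = 510.757, so reliability = 0.8247.
Error variance = 619.319 − 510.757 = 108.562; SEM = √108.562 = 10.42.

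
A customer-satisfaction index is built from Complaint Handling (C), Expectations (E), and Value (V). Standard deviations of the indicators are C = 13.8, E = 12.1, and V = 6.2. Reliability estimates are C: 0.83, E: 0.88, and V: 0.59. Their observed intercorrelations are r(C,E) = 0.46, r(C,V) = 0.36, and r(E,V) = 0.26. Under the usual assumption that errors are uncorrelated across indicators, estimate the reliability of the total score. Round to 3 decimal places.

Var(C+E+V) = 13.8² + 12.1² + 6.2² + 2·[13.8·12.1·0.46 + 13.8·6.2·0.36 + 12.1·6.2·0.26] = 375.29 + 254.235 = 629.525.
Because errors are independent across components, Cov(Tᵢ,Tⱼ) = Cov(Xᵢ,Xⱼ); the off-diagonal part of the true-score variance is the same as above.
True-score variance = [13.8²·0.83 + 12.1²·0.88 + 6.2²·0.59] + 254.235 = 309.586 + 254.235 = 563.821.
Reliability = 563.821 / 629.525 = 0.896.

0.896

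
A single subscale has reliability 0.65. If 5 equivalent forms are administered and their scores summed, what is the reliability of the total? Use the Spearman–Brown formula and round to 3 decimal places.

0.903

ρ_k = kρ / (1 + (k−1)ρ) = 5·0.65 / (1 + 4·0.65) = 3.250 / 3.600 = 0.903.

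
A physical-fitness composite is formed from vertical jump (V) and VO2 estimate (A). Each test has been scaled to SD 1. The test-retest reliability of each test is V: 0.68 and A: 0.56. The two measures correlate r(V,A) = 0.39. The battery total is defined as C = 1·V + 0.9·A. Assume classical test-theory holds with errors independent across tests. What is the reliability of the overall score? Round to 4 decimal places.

Var(C) = 1 + 0.9² + 2·[0.9·0.39] = 1.81 + 0.702 = 2.512.
With uncorrelated errors the cross-covariances are all true-score covariance, so they carry over unchanged; only the diagonal terms shrink to ρᵢσᵢ².
True-score variance = [0.68 + 0.9²·0.56] + 0.702 = 1.1336 + 0.702 = 1.8356.
Reliability = 1.8356 / 2.512 = 0.7307.

0.7307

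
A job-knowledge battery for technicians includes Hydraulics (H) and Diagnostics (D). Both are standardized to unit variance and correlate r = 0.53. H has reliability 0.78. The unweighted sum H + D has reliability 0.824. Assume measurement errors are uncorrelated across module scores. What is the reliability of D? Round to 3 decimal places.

0.681

Var(H+D) = 2 + 2·0.53 = 3.060.
True-score variance = ρ_H + ρ_D + 2·0.53, so 0.824 = (0.78 + ρ_D + 1.06) / 3.060.
ρ_D = 0.824·3.060 − 0.78 − 1.06 = 0.681.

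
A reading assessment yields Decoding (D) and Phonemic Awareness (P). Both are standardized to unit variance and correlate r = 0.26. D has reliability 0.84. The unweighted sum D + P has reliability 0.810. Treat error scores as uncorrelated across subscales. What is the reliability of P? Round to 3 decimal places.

Var(D+P) = 2 + 2·0.26 = 2.520.
True-score variance = ρ_D + ρ_P + 2·0.26, so 0.810 = (0.84 + ρ_P + 0.52) / 2.520.
ρ_P = 0.810·2.520 − 0.84 − 0.52 = 0.681.

0.681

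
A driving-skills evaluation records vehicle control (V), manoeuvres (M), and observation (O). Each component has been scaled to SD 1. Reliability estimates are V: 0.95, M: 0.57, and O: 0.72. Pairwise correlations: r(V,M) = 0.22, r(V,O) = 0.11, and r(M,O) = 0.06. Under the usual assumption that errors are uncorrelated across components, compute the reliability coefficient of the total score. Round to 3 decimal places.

0.799

Var(V+M+O) = 3 + 2·[0.22 + 0.11 + 0.06] = 3 + 0.78 = 3.78.
Under uncorrelated errors the observed covariances equal the true-score covariances, so only the own-variance terms attenuate.
True-score variance = [0.95 + 0.57 + 0.72] + 0.78 = 2.24 + 0.78 = 3.02.
Reliability = 3.02 / 3.78 = 0.799.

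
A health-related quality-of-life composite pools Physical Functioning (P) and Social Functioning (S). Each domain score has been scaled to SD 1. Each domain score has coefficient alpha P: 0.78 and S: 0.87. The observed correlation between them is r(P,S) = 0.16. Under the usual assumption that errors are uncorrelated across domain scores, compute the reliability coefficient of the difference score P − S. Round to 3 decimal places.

0.792

Var(P−S) = 1 + 1 − 2·0.16 = 2 − 0.32 = 1.68.
Because errors are independent across components, Cov(Tᵢ,Tⱼ) = Cov(Xᵢ,Xⱼ); the off-diagonal part of the true-score variance is the same as above.
True-score variance = [0.78 + 0.87] − 0.32 = 1.65 − 0.32 = 1.33.
Reliability = 1.33 / 1.68 = 0.792.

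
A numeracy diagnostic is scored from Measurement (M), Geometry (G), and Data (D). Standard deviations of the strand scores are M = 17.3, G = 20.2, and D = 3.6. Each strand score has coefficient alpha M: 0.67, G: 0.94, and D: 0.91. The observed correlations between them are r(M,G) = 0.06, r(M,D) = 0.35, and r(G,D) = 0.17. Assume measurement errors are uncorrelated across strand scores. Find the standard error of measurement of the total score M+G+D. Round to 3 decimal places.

11.154

Var(total) = 720.29 + 110.256 = 830.546.
True-score variance = 595.875 + 110.256 = 706.131, so reliability = 0.8502.
Error variance = 830.546 − 706.131 = 124.414; SEM = √124.414 = 11.154.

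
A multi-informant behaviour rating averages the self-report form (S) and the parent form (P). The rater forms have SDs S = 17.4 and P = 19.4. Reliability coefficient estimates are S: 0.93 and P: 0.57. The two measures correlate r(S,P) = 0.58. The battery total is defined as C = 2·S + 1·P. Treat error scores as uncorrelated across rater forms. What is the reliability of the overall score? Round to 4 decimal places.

0.8960

Var(C) = 2²·17.4² + 19.4² + 2·[2·17.4·19.4·0.58] = 1587.4 + 783.139 = 2370.54.
Under uncorrelated errors the observed covariances equal the true-score covariances, so only the own-variance terms attenuate.
True-score variance = [2²·17.4²·0.93 + 19.4²·0.57] + 783.139 = 1340.79 + 783.139 = 2123.93.
Reliability = 2123.93 / 2370.54 = 0.8960.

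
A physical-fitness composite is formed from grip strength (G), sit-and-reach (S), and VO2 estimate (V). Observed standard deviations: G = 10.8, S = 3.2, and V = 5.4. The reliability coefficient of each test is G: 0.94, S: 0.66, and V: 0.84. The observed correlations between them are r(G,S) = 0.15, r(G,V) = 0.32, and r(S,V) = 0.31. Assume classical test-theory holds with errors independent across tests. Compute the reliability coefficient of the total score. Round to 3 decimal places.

0.929

Var(G+S+V) = 10.8² + 3.2² + 5.4² + 2·[10.8·3.2·0.15 + 10.8·5.4·0.32 + 3.2·5.4·0.31] = 156.04 + 58.4064 = 214.446.
Under uncorrelated errors the observed covariances equal the true-score covariances, so only the own-variance terms attenuate.
True-score variance = [10.8²·0.94 + 3.2²·0.66 + 5.4²·0.84] + 58.4064 = 140.894 + 58.4064 = 199.301.
Reliability = 199.301 / 214.446 = 0.929.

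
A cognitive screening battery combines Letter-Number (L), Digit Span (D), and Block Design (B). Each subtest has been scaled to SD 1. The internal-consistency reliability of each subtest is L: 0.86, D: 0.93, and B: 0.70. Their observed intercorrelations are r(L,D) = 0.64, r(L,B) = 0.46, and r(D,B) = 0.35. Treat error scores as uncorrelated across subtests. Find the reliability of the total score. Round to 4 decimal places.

Var(L+D+B) = 3 + 2·[0.64 + 0.46 + 0.35] = 3 + 2.9 = 5.9.
Because errors are independent across components, Cov(Tᵢ,Tⱼ) = Cov(Xᵢ,Xⱼ); the off-diagonal part of the true-score variance is the same as above.
True-score variance = [0.86 + 0.93 + 0.70] + 2.9 = 2.49 + 2.9 = 5.39.
Reliability = 5.39 / 5.9 = 0.9136.

0.9136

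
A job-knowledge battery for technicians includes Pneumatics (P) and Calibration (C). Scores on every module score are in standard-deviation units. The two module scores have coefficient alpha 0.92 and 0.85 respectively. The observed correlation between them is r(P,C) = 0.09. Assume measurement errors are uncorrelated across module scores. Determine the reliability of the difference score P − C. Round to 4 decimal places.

0.8736

Var(P−C) = 1 + 1 − 2·0.09 = 2 − 0.18 = 1.82.
Under uncorrelated errors the observed covariances equal the true-score covariances, so only the own-variance terms attenuate.
True-score variance = [0.92 + 0.85] − 0.18 = 1.77 − 0.18 = 1.59.
Reliability = 1.59 / 1.82 = 0.8736.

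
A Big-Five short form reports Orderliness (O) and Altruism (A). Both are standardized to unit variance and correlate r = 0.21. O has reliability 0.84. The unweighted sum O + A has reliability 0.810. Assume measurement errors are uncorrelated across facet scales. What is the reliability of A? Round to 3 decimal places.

Var(O+A) = 2 + 2·0.21 = 2.420.
True-score variance = ρ_O + ρ_A + 2·0.21, so 0.810 = (0.84 + ρ_A + 0.42) / 2.420.
ρ_A = 0.810·2.420 − 0.84 − 0.42 = 0.700.

0.700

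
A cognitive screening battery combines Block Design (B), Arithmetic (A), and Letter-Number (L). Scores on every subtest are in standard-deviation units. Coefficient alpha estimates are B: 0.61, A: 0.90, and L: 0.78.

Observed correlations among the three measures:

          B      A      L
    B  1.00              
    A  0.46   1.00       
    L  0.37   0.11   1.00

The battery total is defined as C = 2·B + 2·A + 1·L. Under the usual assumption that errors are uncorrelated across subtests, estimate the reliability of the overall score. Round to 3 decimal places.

Var(C) = 2² + 2² + 1 + 2·[4·0.46 + 2·0.37 + 2·0.11] = 9 + 5.6 = 14.6.
With uncorrelated errors the cross-covariances are all true-score covariance, so they carry over unchanged; only the diagonal terms shrink to ρᵢσᵢ².
True-score variance = [2²·0.61 + 2²·0.90 + 0.78] + 5.6 = 6.82 + 5.6 = 12.42.
Reliability = 12.42 / 14.6 = 0.851.

0.851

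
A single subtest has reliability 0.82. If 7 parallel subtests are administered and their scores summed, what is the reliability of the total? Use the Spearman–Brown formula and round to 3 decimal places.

0.970

ρ_k = kρ / (1 + (k−1)ρ) = 7·0.82 / (1 + 6·0.82) = 5.740 / 5.920 = 0.970.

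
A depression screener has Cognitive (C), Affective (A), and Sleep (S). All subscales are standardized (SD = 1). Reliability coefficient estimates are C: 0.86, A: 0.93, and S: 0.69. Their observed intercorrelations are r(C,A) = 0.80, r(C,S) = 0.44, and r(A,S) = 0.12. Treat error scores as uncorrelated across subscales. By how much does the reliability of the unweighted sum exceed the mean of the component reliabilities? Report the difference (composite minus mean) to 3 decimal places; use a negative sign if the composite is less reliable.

0.082

Var(sum) = 3 + 2.72 = 5.72; true-score variance = 2.48 + 2.72 = 5.2; composite reliability = 0.9091.
Mean component reliability = 0.8267.
Difference = 0.9091 − 0.8267 = 0.082.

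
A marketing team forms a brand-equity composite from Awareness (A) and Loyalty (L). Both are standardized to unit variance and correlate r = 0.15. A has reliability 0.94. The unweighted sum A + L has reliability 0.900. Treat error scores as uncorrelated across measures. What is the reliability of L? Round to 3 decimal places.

Var(A+L) = 2 + 2·0.15 = 2.300.
True-score variance = ρ_A + ρ_L + 2·0.15, so 0.900 = (0.94 + ρ_L + 0.30) / 2.300.
ρ_L = 0.900·2.300 − 0.94 − 0.30 = 0.830.

0.830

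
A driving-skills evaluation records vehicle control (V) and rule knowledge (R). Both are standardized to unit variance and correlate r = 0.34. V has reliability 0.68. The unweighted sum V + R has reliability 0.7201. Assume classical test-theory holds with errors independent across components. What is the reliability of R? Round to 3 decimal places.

Var(V+R) = 2 + 2·0.34 = 2.680.
True-score variance = ρ_V + ρ_R + 2·0.34, so 0.7201 = (0.68 + ρ_R + 0.68) / 2.680.
ρ_R = 0.7201·2.680 − 0.68 − 0.68 = 0.570.

0.570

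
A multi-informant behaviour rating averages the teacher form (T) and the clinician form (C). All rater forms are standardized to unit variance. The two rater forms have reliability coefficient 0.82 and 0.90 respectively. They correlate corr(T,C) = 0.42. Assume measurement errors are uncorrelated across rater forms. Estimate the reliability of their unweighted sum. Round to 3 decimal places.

0.901

Var(T+C) = 2 + 2·[0.42] = 2 + 0.84 = 2.84.
With uncorrelated errors the cross-covariances are all true-score covariance, so they carry over unchanged; only the diagonal terms shrink to ρᵢσᵢ².
True-score variance = [0.82 + 0.90] + 0.84 = 1.72 + 0.84 = 2.56.
Reliability = 2.56 / 2.84 = 0.901.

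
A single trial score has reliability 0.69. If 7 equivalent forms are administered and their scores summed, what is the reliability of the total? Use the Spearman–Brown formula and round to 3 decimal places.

ρ_k = kρ / (1 + (k−1)ρ) = 7·0.69 / (1 + 6·0.69) = 4.830 / 5.140 = 0.940.

0.940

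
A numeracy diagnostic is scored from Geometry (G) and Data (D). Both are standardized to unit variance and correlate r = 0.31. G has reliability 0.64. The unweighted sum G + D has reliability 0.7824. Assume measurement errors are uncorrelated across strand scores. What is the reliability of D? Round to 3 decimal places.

0.790

Var(G+D) = 2 + 2·0.31 = 2.620.
True-score variance = ρ_G + ρ_D + 2·0.31, so 0.7824 = (0.64 + ρ_D + 0.62) / 2.620.
ρ_D = 0.7824·2.620 − 0.64 − 0.62 = 0.790.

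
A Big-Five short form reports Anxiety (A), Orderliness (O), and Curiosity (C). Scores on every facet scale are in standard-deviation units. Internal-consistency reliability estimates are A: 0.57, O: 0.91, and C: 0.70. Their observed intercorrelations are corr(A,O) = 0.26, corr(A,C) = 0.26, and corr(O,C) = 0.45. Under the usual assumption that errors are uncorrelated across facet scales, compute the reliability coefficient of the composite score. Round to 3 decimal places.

Var(A+O+C) = 3 + 2·[0.26 + 0.26 + 0.45] = 3 + 1.94 = 4.94.
Under uncorrelated errors the observed covariances equal the true-score covariances, so only the own-variance terms attenuate.
True-score variance = [0.57 + 0.91 + 0.70] + 1.94 = 2.18 + 1.94 = 4.12.
Reliability = 4.12 / 4.94 = 0.834.

0.834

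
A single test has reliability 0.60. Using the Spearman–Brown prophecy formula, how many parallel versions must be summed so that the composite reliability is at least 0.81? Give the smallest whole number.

3

k ≥ ρ*(1−ρ₁)/(ρ₁(1−ρ*)) = 0.81·0.40 / (0.60·0.19) = 2.842.
Smallest integer k = 3.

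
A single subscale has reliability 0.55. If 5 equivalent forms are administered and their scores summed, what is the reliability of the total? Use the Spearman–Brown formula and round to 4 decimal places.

0.8594

ρ_k = kρ / (1 + (k−1)ρ) = 5·0.55 / (1 + 4·0.55) = 2.750 / 3.200 = 0.8594.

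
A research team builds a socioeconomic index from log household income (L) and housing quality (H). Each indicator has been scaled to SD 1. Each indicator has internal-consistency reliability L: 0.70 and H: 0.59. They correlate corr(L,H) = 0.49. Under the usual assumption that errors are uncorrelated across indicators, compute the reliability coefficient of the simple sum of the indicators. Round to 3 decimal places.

0.762

Var(L+H) = 2 + 2·[0.49] = 2 + 0.98 = 2.98.
With uncorrelated errors the cross-covariances are all true-score covariance, so they carry over unchanged; only the diagonal terms shrink to ρᵢσᵢ².
True-score variance = [0.70 + 0.59] + 0.98 = 1.29 + 0.98 = 2.27.
Reliability = 2.27 / 2.98 = 0.762.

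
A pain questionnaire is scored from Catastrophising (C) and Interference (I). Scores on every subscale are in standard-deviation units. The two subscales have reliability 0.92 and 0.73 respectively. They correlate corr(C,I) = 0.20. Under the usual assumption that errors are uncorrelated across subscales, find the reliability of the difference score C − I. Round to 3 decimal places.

Var(C−I) = 1 + 1 − 2·0.20 = 2 − 0.4 = 1.6.
Under uncorrelated errors the observed covariances equal the true-score covariances, so only the own-variance terms attenuate.
True-score variance = [0.92 + 0.73] − 0.4 = 1.65 − 0.4 = 1.25.
Reliability = 1.25 / 1.6 = 0.781.

0.781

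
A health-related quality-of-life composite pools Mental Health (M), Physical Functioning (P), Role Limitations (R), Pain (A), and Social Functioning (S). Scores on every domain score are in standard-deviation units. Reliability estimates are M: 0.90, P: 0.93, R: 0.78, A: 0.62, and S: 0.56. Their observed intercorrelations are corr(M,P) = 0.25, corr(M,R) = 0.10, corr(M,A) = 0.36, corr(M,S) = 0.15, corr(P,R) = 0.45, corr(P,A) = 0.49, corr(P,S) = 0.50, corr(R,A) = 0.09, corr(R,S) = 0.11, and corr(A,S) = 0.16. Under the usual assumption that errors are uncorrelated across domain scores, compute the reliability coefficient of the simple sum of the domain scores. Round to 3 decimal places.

Var(M+P+R+A+S) = 5 + 2·[0.25 + 0.10 + 0.36 + 0.15 + 0.45 + 0.49 + 0.50 + 0.09 + 0.11 + 0.16] = 5 + 5.32 = 10.32.
Under uncorrelated errors the observed covariances equal the true-score covariances, so only the own-variance terms attenuate.
True-score variance = [0.90 + 0.93 + 0.78 + 0.62 + 0.56] + 5.32 = 3.79 + 5.32 = 9.11.
Reliability = 9.11 / 10.32 = 0.883.

0.883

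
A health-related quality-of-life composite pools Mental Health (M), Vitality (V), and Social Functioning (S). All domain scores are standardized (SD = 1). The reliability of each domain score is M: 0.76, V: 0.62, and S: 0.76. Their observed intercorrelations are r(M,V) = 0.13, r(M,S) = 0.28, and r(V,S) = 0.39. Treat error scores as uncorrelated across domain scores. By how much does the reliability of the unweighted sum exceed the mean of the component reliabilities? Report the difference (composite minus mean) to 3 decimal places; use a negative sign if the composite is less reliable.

Var(sum) = 3 + 1.6 = 4.6; true-score variance = 2.14 + 1.6 = 3.74; composite reliability = 0.8130.
Mean component reliability = 0.7133.
Difference = 0.8130 − 0.7133 = 0.100.

0.100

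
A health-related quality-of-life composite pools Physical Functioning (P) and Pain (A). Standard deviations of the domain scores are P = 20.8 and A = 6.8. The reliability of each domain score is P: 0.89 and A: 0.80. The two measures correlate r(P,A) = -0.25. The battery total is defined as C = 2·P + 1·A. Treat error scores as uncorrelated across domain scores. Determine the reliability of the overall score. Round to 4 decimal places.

0.8779

Var(C) = 2²·20.8² + 6.8² + 2·[2·20.8·6.8·(-0.25)] = 1776.8 − 141.44 = 1635.36.
Under uncorrelated errors the observed covariances equal the true-score covariances, so only the own-variance terms attenuate.
True-score variance = [2²·20.8²·0.89 + 6.8²·0.80] − 141.44 = 1577.19 − 141.44 = 1435.75.
Reliability = 1435.75 / 1635.36 = 0.8779.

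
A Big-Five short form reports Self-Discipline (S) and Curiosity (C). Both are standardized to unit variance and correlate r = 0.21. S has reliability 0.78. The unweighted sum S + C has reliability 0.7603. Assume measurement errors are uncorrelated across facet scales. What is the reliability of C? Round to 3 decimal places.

Var(S+C) = 2 + 2·0.21 = 2.420.
True-score variance = ρ_S + ρ_C + 2·0.21, so 0.7603 = (0.78 + ρ_C + 0.42) / 2.420.
ρ_C = 0.7603·2.420 − 0.78 − 0.42 = 0.640.

0.640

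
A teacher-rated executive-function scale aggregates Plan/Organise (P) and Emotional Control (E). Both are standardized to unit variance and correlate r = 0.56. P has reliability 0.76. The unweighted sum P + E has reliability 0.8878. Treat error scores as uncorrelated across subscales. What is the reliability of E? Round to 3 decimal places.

0.890

Var(P+E) = 2 + 2·0.56 = 3.120.
True-score variance = ρ_P + ρ_E + 2·0.56, so 0.8878 = (0.76 + ρ_E + 1.12) / 3.120.
ρ_E = 0.8878·3.120 − 0.76 − 1.12 = 0.890.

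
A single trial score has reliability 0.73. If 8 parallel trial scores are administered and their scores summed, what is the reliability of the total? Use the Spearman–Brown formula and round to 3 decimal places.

ρ_k = kρ / (1 + (k−1)ρ) = 8·0.73 / (1 + 7·0.73) = 5.840 / 6.110 = 0.956.

0.956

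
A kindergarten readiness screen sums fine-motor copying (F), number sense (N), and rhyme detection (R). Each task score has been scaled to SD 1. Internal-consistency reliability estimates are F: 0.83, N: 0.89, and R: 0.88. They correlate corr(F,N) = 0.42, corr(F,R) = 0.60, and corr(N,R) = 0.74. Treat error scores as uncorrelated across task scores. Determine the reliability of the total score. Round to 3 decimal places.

0.939

Var(F+N+R) = 3 + 2·[0.42 + 0.60 + 0.74] = 3 + 3.52 = 6.52.
With uncorrelated errors the cross-covariances are all true-score covariance, so they carry over unchanged; only the diagonal terms shrink to ρᵢσᵢ².
True-score variance = [0.83 + 0.89 + 0.88] + 3.52 = 2.6 + 3.52 = 6.12.
Reliability = 6.12 / 6.52 = 0.939.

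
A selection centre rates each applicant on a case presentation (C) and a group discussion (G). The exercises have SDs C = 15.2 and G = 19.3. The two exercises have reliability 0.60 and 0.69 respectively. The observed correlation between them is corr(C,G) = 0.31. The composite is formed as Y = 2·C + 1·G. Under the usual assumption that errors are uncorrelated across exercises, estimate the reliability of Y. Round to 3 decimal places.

Var(Y) = 2²·15.2² + 19.3² + 2·[2·15.2·19.3·0.31] = 1296.65 + 363.766 = 1660.42.
Under uncorrelated errors the observed covariances equal the true-score covariances, so only the own-variance terms attenuate.
True-score variance = [2²·15.2²·0.60 + 19.3²·0.69] + 363.766 = 811.514 + 363.766 = 1175.28.
Reliability = 1175.28 / 1660.42 = 0.708.

0.708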